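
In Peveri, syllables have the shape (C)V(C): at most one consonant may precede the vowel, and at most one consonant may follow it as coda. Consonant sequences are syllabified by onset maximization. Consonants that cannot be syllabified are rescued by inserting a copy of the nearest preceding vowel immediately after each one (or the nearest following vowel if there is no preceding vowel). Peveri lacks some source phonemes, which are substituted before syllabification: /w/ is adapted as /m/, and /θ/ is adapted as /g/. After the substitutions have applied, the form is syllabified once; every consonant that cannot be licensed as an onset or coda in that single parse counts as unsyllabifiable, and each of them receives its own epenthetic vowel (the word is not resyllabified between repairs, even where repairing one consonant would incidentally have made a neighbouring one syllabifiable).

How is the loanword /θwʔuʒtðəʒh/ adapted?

gumuʔuʒtuðəʒhə

Substitution: /θ/ → /g/, /w/ → /m/, giving /gmʔuʒtðəʒh/.
Syllabifying with onset maximization leaves /g/, /m/, /t/, /h/ stranded (at most one coda consonant is licensed; onsets are limited to one consonant).
Epenthesis after each stranded consonant: /g/ → /gu/, /m/ → /mu/, /t/ → /tu/, /h/ → /hə/.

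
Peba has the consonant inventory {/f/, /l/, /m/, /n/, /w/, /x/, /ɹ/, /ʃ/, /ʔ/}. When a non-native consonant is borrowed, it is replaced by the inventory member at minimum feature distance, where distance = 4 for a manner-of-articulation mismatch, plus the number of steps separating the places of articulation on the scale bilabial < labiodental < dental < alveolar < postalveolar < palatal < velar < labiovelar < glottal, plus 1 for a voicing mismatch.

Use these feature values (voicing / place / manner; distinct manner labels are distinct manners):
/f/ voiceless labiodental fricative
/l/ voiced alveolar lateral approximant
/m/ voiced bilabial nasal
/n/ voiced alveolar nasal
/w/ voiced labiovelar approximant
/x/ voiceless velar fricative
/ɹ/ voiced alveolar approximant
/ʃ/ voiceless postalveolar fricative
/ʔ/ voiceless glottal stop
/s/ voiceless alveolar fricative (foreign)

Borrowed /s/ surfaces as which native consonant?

ʃ

/ʃ/ is closest: same manner (fricative), place distance 1 (alveolar→postalveolar), same voicing; total 1. Next closest is /f/ at distance 2.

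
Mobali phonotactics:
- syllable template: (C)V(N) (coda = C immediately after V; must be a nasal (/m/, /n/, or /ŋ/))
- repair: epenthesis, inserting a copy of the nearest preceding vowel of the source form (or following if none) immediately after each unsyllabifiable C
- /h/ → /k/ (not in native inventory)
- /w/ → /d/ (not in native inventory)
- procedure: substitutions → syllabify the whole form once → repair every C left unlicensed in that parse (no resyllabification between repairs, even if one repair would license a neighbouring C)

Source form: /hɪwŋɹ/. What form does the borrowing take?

kɪdɪŋɪɹɪ

Substitution: /h/ → /k/, /w/ → /d/, giving /kɪdŋɹ/.
Under (C)V(N), the unsyllabifiable consonants are /d/, /ŋ/, /ɹ/ (only a nasal (/m/, /n/, or /ŋ/) is licensed in coda position; onsets are limited to one consonant).
Epenthesis after each stranded consonant: /d/ → /dɪ/, /ŋ/ → /ŋɪ/, /ɹ/ → /ɹɪ/.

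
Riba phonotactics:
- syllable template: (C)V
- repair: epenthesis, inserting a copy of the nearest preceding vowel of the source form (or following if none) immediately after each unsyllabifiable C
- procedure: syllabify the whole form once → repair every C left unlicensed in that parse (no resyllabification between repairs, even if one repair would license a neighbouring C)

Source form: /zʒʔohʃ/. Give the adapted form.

The consonants /z/, /ʒ/, /h/, /ʃ/ cannot be parsed into a legal (C)V syllable (no codas are permitted; onsets are limited to one consonant).
Inserting the epenthetic vowel yields /z/ → /zo/, /ʒ/ → /ʒo/, /h/ → /ho/, /ʃ/ → /ʃo/.

zoʒoʔohoʃo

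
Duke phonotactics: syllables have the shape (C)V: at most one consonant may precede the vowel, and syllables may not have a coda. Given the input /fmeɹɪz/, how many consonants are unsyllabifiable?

2

The consonants /f/, /z/ cannot be parsed into a legal (C)V syllable (no codas are permitted; onsets are limited to one consonant).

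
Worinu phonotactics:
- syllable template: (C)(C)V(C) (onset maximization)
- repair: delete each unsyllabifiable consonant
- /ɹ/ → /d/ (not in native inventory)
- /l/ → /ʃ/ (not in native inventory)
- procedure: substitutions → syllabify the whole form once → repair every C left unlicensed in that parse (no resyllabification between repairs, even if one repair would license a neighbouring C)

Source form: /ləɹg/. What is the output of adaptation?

ʃəd

Substitution: /l/ → /ʃ/, /ɹ/ → /d/, giving /ʃədg/.
Under (C)(C)V(C), the unsyllabifiable consonants are /g/ (at most one coda consonant is licensed; onsets may contain at most 2 consonants).
Each unlicensed consonant is deleted: /g/.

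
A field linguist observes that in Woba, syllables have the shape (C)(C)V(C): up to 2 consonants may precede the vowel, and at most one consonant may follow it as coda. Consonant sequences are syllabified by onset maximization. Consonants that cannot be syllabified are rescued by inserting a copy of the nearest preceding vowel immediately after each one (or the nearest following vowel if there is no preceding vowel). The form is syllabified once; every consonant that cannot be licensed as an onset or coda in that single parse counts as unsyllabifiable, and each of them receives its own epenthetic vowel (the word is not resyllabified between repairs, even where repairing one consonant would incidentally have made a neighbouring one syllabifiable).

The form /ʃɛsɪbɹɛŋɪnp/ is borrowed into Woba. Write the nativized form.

Under (C)(C)V(C), the unsyllabifiable consonants are /p/ (at most one coda consonant is licensed; onsets may contain at most 2 consonants).
Each unlicensed consonant becomes the onset of a new syllable: /p/ → /pɪ/.

ʃɛsɪbɹɛŋɪnpɪ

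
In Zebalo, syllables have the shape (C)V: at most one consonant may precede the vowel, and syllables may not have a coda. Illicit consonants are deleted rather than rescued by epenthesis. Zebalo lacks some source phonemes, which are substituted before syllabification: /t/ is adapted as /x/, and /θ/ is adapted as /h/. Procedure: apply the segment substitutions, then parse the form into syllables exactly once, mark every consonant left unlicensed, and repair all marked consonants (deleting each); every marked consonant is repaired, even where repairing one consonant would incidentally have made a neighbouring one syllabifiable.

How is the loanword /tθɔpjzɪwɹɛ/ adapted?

Substitution: /t/ → /x/, /θ/ → /h/, giving /xhɔpjzɪwɹɛ/.
Syllabifying with onset maximization leaves /x/, /p/, /j/, /w/ stranded (no codas are permitted; onsets are limited to one consonant).
Deleting the stranded consonants removes /x/, /p/, /j/, /w/.

hɔzɪɹɛ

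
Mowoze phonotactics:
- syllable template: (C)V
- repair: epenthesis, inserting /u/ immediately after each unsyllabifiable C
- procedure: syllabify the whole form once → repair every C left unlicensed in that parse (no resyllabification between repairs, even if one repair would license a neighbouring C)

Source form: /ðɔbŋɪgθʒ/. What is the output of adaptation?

The consonants /b/, /g/, /θ/, /ʒ/ cannot be parsed into a legal (C)V syllable (no codas are permitted; onsets are limited to one consonant).
Inserting the epenthetic vowel yields /b/ → /bu/, /g/ → /gu/, /θ/ → /θu/, /ʒ/ → /ʒu/.

ðɔbuŋɪguθuʒu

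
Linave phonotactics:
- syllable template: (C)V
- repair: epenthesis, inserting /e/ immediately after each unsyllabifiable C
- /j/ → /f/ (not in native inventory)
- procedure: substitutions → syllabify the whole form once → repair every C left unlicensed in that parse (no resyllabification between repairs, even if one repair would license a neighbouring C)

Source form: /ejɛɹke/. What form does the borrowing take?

efɛɹeke

Substitution: /j/ → /f/, giving /efɛɹke/.
Under (C)V, the unsyllabifiable consonants are /ɹ/ (no codas are permitted; onsets are limited to one consonant).
Inserting the epenthetic vowel yields /ɹ/ → /ɹe/.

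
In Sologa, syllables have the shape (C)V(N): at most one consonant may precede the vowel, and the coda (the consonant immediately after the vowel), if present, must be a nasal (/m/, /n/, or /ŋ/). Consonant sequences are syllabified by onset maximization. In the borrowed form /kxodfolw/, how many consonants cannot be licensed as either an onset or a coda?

4

Syllabifying with onset maximization leaves /k/, /d/, /l/, /w/ stranded (only a nasal (/m/, /n/, or /ŋ/) is licensed in coda position; onsets are limited to one consonant).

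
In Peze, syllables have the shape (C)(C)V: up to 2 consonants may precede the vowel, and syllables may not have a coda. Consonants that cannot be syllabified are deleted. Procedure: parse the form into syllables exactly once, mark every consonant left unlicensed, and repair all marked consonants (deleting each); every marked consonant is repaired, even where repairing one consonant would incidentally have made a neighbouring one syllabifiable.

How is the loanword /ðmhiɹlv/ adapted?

mhi

Under (C)(C)V, the unsyllabifiable consonants are /ð/, /ɹ/, /l/, /v/ (no codas are permitted; onsets may contain at most 2 consonants).
Deletion applies to /ð/, /ɹ/, /l/, /v/.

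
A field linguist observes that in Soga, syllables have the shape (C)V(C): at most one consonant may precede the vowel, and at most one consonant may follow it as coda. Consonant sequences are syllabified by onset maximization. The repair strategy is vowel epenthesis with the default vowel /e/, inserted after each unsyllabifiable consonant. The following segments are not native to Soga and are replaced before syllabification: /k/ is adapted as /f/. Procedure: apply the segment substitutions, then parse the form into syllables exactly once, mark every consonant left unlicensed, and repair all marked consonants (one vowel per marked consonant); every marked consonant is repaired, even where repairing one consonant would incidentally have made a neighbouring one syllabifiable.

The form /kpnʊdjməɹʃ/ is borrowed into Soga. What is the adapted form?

fepenʊdjeməɹʃe

Substitution: /k/ → /f/, giving /fpnʊdjməɹʃ/.
Under (C)V(C), the unsyllabifiable consonants are /f/, /p/, /j/, /ʃ/ (at most one coda consonant is licensed; onsets are limited to one consonant).
Inserting the epenthetic vowel yields /f/ → /fe/, /p/ → /pe/, /j/ → /je/, /ʃ/ → /ʃe/.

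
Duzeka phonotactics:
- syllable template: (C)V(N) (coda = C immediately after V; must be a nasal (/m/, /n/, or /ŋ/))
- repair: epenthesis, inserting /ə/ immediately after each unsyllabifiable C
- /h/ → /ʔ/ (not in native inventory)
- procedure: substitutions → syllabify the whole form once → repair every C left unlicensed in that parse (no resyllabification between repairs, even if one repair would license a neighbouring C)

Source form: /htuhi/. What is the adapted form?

ʔətuʔi

Substitution: /h/ → /ʔ/, giving /ʔtuʔi/.
Under (C)V(N), the unsyllabifiable consonants are /ʔ/ (only a nasal (/m/, /n/, or /ŋ/) is licensed in coda position; onsets are limited to one consonant).
Epenthesis after each stranded consonant: /ʔ/ → /ʔə/.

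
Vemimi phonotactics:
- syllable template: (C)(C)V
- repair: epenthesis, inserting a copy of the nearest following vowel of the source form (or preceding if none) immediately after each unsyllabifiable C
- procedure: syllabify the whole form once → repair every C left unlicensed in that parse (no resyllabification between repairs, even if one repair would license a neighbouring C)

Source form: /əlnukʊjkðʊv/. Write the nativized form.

əlnukʊjʊkðʊvʊ

Syllabifying with onset maximization leaves /j/, /v/ stranded (no codas are permitted; onsets may contain at most 2 consonants).
Each unlicensed consonant becomes the onset of a new syllable: /j/ → /jʊ/, /v/ → /vʊ/.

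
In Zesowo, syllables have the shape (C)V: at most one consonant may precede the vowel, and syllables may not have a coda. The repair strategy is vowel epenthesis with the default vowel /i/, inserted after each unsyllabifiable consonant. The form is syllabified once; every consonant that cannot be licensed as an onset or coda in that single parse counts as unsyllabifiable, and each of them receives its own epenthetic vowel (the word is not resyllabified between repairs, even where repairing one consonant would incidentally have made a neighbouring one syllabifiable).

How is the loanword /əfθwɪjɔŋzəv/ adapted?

əfiθiwɪjɔŋizəvi

Under (C)V, the unsyllabifiable consonants are /f/, /θ/, /ŋ/, /v/ (no codas are permitted; onsets are limited to one consonant).
Inserting the epenthetic vowel yields /f/ → /fi/, /θ/ → /θi/, /ŋ/ → /ŋi/, /v/ → /vi/.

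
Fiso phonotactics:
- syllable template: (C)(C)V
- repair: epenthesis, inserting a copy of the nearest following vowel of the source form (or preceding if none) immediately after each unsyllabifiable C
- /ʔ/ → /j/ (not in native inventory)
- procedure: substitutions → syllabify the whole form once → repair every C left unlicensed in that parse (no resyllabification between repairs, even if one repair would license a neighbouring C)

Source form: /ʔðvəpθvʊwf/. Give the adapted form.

jəðvəpʊθvʊwʊfʊ

Substitution: /ʔ/ → /j/, giving /jðvəpθvʊwf/.
The consonants /j/, /p/, /w/, /f/ cannot be parsed into a legal (C)(C)V syllable (no codas are permitted; onsets may contain at most 2 consonants).
Inserting the epenthetic vowel yields /j/ → /jə/, /p/ → /pʊ/, /w/ → /wʊ/, /f/ → /fʊ/.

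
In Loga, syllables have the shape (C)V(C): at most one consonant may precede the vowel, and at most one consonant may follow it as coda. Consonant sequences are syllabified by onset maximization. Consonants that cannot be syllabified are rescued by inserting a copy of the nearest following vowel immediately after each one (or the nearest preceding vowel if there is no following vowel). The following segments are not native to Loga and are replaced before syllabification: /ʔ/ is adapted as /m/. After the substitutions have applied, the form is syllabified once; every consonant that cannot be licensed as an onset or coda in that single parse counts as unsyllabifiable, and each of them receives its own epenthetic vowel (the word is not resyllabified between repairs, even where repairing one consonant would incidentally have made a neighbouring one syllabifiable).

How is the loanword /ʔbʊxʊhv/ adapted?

mʊbʊxʊhvʊ

Substitution: /ʔ/ → /m/, giving /mbʊxʊhv/.
Under (C)V(C), the unsyllabifiable consonants are /m/, /v/ (at most one coda consonant is licensed; onsets are limited to one consonant).
Inserting the epenthetic vowel yields /m/ → /mʊ/, /v/ → /vʊ/.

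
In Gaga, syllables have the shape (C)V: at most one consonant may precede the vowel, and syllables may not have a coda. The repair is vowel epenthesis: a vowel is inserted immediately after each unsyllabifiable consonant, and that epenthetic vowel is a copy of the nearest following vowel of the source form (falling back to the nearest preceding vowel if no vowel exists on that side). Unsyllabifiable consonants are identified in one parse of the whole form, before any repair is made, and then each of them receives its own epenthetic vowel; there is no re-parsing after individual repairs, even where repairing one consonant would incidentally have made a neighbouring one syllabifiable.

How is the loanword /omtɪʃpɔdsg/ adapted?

Syllabifying with onset maximization leaves /m/, /ʃ/, /d/, /s/, /g/ stranded (no codas are permitted; onsets are limited to one consonant).
Inserting the epenthetic vowel yields /m/ → /mɪ/, /ʃ/ → /ʃɔ/, /d/ → /dɔ/, /s/ → /sɔ/, /g/ → /gɔ/.

omɪtɪʃɔpɔdɔsɔgɔ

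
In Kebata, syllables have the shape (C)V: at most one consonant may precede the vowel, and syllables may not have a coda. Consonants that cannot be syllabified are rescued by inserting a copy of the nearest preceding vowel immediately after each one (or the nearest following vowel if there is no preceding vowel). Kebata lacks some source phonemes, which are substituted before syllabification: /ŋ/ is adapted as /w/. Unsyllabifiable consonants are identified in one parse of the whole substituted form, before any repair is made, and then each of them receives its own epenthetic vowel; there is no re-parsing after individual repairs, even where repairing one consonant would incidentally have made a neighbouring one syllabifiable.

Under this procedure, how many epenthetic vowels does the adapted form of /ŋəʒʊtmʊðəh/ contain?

2

After substitution the input is /wəʒʊtmʊðəh/.
The unsyllabifiable consonants are /t/, /h/; each receives one epenthetic vowel.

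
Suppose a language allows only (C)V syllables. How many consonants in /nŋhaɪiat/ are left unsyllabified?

3

Under (C)V, the unsyllabifiable consonants are /n/, /ŋ/, /t/ (no codas are permitted; onsets are limited to one consonant).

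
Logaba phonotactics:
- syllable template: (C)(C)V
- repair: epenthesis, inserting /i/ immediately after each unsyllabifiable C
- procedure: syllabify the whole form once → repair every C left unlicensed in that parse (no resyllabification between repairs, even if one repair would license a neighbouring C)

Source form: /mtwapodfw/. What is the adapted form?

mitwapodifiwi

Syllabifying with onset maximization leaves /m/, /d/, /f/, /w/ stranded (no codas are permitted; onsets may contain at most 2 consonants).
Epenthesis after each stranded consonant: /m/ → /mi/, /d/ → /di/, /f/ → /fi/, /w/ → /wi/.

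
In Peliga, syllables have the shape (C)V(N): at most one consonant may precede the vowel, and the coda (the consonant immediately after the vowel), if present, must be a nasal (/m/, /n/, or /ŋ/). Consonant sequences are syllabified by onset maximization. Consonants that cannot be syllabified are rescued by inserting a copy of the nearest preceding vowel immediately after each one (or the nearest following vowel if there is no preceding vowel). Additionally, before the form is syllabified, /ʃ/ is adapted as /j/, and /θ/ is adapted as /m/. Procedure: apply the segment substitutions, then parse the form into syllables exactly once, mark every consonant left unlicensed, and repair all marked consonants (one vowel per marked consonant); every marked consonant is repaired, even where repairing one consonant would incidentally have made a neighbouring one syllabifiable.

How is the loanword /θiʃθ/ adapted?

mijimi

Substitution: /θ/ → /m/, /ʃ/ → /j/, giving /mijm/.
Syllabifying with onset maximization leaves /j/, /m/ stranded (only a nasal (/m/, /n/, or /ŋ/) is licensed in coda position; onsets are limited to one consonant).
Inserting the epenthetic vowel yields /j/ → /ji/, /m/ → /mi/.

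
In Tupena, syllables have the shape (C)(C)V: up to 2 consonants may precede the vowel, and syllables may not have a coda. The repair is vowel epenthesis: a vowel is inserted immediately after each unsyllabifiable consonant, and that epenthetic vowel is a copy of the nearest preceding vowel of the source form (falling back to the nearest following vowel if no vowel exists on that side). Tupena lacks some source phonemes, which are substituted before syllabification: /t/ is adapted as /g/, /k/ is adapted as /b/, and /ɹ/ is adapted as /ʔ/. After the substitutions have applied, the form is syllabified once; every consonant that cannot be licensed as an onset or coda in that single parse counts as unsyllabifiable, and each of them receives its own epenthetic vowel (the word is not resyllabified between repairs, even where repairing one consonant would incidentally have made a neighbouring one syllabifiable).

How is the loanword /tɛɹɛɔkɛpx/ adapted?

Substitution: /t/ → /g/, /ɹ/ → /ʔ/, /k/ → /b/, giving /gɛʔɛɔbɛpx/.
Syllabifying with onset maximization leaves /p/, /x/ stranded (no codas are permitted; onsets may contain at most 2 consonants).
Inserting the epenthetic vowel yields /p/ → /pɛ/, /x/ → /xɛ/.

gɛʔɛɔbɛpɛxɛ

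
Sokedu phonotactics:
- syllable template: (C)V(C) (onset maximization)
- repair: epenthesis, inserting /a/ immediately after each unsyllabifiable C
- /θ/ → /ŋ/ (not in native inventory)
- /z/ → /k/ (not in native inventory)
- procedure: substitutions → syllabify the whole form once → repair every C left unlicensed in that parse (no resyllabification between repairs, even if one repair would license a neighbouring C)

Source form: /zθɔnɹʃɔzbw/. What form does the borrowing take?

kaŋɔnɹaʃɔkbawa

Substitution: /z/ → /k/, /θ/ → /ŋ/, giving /kŋɔnɹʃɔkbw/.
Under (C)V(C), the unsyllabifiable consonants are /k/, /ɹ/, /b/, /w/ (at most one coda consonant is licensed; onsets are limited to one consonant).
Each unlicensed consonant becomes the onset of a new syllable: /k/ → /ka/, /ɹ/ → /ɹa/, /b/ → /ba/, /w/ → /wa/.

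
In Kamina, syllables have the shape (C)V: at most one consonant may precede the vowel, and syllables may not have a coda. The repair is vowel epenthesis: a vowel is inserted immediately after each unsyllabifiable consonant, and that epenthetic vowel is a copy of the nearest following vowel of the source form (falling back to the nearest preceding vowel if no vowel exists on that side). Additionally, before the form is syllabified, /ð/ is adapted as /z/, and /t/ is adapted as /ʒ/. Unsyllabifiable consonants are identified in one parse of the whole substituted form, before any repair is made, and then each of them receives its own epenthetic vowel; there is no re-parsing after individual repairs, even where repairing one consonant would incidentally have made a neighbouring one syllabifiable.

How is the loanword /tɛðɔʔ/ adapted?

ʒɛzɔʔɔ

Substitution: /t/ → /ʒ/, /ð/ → /z/, giving /ʒɛzɔʔ/.
Syllabifying with onset maximization leaves /ʔ/ stranded (no codas are permitted; onsets are limited to one consonant).
Epenthesis after each stranded consonant: /ʔ/ → /ʔɔ/.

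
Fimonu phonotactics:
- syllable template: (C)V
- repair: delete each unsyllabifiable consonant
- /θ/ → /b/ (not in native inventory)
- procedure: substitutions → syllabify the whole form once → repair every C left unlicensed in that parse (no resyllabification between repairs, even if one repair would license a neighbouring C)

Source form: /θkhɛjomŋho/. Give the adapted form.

hɛjoho

Substitution: /θ/ → /b/, giving /bkhɛjomŋho/.
Under (C)V, the unsyllabifiable consonants are /b/, /k/, /m/, /ŋ/ (no codas are permitted; onsets are limited to one consonant).
Deleting the stranded consonants removes /b/, /k/, /m/, /ŋ/.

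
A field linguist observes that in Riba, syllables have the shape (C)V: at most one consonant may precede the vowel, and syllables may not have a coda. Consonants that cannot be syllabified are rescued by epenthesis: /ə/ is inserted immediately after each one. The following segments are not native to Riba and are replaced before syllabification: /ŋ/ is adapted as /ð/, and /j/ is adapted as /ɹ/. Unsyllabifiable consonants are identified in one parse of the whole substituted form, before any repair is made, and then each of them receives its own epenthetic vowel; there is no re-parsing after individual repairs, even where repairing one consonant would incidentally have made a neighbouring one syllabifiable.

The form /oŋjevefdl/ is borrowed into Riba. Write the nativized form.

oðəɹevefədələ

Substitution: /ŋ/ → /ð/, /j/ → /ɹ/, giving /oðɹevefdl/.
Under (C)V, the unsyllabifiable consonants are /ð/, /f/, /d/, /l/ (no codas are permitted; onsets are limited to one consonant).
Inserting the epenthetic vowel yields /ð/ → /ðə/, /f/ → /fə/, /d/ → /də/, /l/ → /lə/.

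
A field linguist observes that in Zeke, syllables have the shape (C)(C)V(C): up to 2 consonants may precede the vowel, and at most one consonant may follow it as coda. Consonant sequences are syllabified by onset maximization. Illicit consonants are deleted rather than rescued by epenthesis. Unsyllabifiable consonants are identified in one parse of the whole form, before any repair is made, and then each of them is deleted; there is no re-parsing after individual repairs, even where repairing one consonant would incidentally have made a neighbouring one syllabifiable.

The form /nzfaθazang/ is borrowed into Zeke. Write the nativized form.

Under (C)(C)V(C), the unsyllabifiable consonants are /n/, /g/ (at most one coda consonant is licensed; onsets may contain at most 2 consonants).
Each unlicensed consonant is deleted: /n/, /g/.

zfaθazan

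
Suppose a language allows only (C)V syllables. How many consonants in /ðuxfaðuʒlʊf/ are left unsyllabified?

The consonants /x/, /ʒ/, /f/ cannot be parsed into a legal (C)V syllable (no codas are permitted; onsets are limited to one consonant).

3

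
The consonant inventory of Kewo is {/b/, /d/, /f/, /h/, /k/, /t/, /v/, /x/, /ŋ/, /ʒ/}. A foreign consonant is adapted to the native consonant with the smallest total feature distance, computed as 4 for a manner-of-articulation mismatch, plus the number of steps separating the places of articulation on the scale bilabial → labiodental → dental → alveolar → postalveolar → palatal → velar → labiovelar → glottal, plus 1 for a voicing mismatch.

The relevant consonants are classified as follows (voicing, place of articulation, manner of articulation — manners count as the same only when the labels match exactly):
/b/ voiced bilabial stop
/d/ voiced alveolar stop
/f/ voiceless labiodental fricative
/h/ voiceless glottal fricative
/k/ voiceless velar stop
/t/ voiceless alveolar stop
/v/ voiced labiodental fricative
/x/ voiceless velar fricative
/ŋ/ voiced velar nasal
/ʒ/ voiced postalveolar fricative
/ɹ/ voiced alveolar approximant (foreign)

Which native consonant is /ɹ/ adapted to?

/d/ is closest: manner differs (approximant→stop, +4), place distance 0 (alveolar→alveolar), same voicing; total 4. Next closest is /t/ at distance 5.

d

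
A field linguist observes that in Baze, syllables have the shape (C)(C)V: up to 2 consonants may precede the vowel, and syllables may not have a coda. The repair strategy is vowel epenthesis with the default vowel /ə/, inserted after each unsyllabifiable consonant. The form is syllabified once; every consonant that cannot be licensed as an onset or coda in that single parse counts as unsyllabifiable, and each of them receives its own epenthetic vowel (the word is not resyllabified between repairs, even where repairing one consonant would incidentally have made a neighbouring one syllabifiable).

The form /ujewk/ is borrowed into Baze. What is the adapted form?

Under (C)(C)V, the unsyllabifiable consonants are /w/, /k/ (no codas are permitted; onsets may contain at most 2 consonants).
Inserting the epenthetic vowel yields /w/ → /wə/, /k/ → /kə/.

ujewəkə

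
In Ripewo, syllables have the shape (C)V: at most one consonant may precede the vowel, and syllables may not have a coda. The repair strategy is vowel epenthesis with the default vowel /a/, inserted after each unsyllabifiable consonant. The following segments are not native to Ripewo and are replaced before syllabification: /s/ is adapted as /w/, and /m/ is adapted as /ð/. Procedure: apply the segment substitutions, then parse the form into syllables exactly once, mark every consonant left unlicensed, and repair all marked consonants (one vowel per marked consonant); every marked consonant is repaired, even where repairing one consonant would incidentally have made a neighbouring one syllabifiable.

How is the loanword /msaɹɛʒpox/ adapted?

ðawaɹɛʒapoxa

Substitution: /m/ → /ð/, /s/ → /w/, giving /ðwaɹɛʒpox/.
The consonants /ð/, /ʒ/, /x/ cannot be parsed into a legal (C)V syllable (no codas are permitted; onsets are limited to one consonant).
Inserting the epenthetic vowel yields /ð/ → /ða/, /ʒ/ → /ʒa/, /x/ → /xa/.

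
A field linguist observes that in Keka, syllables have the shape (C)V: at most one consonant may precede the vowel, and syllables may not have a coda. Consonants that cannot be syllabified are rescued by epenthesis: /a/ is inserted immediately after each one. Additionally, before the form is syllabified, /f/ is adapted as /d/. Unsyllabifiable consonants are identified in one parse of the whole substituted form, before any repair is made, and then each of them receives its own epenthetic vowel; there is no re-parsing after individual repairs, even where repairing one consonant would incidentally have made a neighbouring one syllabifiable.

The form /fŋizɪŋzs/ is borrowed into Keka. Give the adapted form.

Substitution: /f/ → /d/, giving /dŋizɪŋzs/.
Syllabifying with onset maximization leaves /d/, /ŋ/, /z/, /s/ stranded (no codas are permitted; onsets are limited to one consonant).
Inserting the epenthetic vowel yields /d/ → /da/, /ŋ/ → /ŋa/, /z/ → /za/, /s/ → /sa/.

daŋizɪŋazasa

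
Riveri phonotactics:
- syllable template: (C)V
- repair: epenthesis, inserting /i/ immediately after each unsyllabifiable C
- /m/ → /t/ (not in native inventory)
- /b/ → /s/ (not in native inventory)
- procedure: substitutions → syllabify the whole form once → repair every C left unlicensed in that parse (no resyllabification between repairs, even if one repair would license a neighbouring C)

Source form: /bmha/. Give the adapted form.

sitiha

Substitution: /b/ → /s/, /m/ → /t/, giving /stha/.
Syllabifying with onset maximization leaves /s/, /t/ stranded (no codas are permitted; onsets are limited to one consonant).
Epenthesis after each stranded consonant: /s/ → /si/, /t/ → /ti/.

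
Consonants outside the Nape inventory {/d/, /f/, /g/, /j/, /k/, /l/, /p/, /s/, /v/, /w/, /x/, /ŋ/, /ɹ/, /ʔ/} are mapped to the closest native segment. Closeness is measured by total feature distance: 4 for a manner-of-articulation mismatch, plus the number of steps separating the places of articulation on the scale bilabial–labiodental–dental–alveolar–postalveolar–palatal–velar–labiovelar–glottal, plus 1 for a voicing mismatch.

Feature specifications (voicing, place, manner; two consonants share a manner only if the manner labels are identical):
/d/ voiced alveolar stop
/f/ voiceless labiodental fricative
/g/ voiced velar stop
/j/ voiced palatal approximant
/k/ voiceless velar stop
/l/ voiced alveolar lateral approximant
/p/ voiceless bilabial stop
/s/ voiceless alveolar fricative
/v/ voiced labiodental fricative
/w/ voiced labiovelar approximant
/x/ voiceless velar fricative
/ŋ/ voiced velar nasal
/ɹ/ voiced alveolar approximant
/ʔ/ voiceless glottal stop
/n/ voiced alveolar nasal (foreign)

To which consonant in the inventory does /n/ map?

/ŋ/ is closest: same manner (nasal), place distance 3 (alveolar→velar), same voicing; total 3. Next closest is /d/ at distance 4.

ŋ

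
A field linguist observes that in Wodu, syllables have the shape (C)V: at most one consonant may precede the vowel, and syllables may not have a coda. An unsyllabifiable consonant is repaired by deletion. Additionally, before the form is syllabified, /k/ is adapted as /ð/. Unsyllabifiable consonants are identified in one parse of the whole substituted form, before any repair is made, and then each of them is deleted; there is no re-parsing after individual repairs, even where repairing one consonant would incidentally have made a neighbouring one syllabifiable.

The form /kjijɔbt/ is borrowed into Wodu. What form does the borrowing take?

Substitution: /k/ → /ð/, giving /ðjijɔbt/.
Under (C)V, the unsyllabifiable consonants are /ð/, /b/, /t/ (no codas are permitted; onsets are limited to one consonant).
Each unlicensed consonant is deleted: /ð/, /b/, /t/.

jijɔ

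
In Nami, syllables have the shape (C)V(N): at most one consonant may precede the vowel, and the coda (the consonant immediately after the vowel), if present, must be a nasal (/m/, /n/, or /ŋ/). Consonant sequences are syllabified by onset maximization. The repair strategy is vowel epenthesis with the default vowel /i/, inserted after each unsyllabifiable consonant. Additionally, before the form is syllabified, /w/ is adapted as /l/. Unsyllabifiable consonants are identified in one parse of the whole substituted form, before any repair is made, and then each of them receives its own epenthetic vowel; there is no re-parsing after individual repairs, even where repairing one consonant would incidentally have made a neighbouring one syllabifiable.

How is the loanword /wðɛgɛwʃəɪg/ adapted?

Substitution: /w/ → /l/, giving /lðɛgɛlʃəɪg/.
Under (C)V(N), the unsyllabifiable consonants are /l/, /l/, /g/ (only a nasal (/m/, /n/, or /ŋ/) is licensed in coda position; onsets are limited to one consonant).
Each unlicensed consonant becomes the onset of a new syllable: /l/ → /li/, /l/ → /li/, /g/ → /gi/.

liðɛgɛliʃəɪgi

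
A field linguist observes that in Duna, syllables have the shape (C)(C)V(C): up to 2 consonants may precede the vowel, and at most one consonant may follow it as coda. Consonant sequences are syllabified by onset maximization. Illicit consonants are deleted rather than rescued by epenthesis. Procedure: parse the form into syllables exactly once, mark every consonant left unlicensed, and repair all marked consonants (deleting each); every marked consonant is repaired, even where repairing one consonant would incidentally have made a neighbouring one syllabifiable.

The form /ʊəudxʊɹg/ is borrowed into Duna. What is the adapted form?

ʊəudxʊɹ

The consonants /g/ cannot be parsed into a legal (C)(C)V(C) syllable (at most one coda consonant is licensed; onsets may contain at most 2 consonants).
Deleting the stranded consonants removes /g/.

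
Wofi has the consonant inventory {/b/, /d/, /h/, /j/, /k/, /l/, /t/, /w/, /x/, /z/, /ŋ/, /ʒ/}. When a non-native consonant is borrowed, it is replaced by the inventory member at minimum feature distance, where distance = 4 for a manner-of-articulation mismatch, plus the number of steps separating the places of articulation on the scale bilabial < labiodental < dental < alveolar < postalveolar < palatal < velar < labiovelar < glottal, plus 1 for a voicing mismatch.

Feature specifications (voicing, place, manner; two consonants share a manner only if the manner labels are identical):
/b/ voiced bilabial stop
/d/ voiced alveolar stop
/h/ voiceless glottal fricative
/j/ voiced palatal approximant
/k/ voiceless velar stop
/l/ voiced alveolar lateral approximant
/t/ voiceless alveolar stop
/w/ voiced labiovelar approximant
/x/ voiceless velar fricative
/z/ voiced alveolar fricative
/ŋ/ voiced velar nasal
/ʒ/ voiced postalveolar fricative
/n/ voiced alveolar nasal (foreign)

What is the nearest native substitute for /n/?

ŋ

/ŋ/ is closest: same manner (nasal), place distance 3 (alveolar→velar), same voicing; total 3. Next closest is /d/ at distance 4.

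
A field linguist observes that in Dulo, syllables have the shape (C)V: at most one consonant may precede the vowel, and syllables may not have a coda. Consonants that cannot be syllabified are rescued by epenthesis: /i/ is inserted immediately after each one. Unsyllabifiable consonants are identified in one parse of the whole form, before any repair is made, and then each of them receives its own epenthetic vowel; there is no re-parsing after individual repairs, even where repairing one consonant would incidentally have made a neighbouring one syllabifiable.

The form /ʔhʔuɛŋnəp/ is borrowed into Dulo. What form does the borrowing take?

ʔihiʔuɛŋinəpi

Under (C)V, the unsyllabifiable consonants are /ʔ/, /h/, /ŋ/, /p/ (no codas are permitted; onsets are limited to one consonant).
Inserting the epenthetic vowel yields /ʔ/ → /ʔi/, /h/ → /hi/, /ŋ/ → /ŋi/, /p/ → /pi/.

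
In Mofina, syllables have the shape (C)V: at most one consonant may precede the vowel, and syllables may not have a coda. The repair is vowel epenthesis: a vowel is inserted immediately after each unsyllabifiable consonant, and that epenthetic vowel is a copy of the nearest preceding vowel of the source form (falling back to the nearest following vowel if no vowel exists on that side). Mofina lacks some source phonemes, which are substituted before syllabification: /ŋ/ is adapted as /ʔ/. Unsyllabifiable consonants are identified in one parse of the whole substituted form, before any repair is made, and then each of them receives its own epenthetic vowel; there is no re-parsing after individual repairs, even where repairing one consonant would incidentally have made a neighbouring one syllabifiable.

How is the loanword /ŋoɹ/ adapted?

ʔoɹo

Substitution: /ŋ/ → /ʔ/, giving /ʔoɹ/.
Syllabifying with onset maximization leaves /ɹ/ stranded (no codas are permitted; onsets are limited to one consonant).
Inserting the epenthetic vowel yields /ɹ/ → /ɹo/.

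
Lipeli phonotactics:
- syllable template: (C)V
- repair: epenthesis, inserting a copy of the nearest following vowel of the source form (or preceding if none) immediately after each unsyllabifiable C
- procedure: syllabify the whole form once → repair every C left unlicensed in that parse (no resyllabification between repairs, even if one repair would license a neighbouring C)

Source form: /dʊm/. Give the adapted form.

dʊmʊ

Under (C)V, the unsyllabifiable consonants are /m/ (no codas are permitted; onsets are limited to one consonant).
Inserting the epenthetic vowel yields /m/ → /mʊ/.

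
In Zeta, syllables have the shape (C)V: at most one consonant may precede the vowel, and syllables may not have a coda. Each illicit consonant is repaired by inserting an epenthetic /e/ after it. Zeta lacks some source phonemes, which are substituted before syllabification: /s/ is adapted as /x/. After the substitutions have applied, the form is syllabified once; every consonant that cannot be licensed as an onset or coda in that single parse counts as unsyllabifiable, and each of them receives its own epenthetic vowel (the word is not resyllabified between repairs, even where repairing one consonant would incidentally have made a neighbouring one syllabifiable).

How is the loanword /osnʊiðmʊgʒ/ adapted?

oxenʊiðemʊgeʒe

Substitution: /s/ → /x/, giving /oxnʊiðmʊgʒ/.
Syllabifying with onset maximization leaves /x/, /ð/, /g/, /ʒ/ stranded (no codas are permitted; onsets are limited to one consonant).
Epenthesis after each stranded consonant: /x/ → /xe/, /ð/ → /ðe/, /g/ → /ge/, /ʒ/ → /ʒe/.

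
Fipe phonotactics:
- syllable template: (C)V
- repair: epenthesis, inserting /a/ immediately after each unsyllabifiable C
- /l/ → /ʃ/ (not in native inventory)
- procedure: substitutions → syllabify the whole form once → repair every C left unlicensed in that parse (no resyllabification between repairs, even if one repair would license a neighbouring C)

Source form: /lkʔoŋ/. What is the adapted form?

Substitution: /l/ → /ʃ/, giving /ʃkʔoŋ/.
The consonants /ʃ/, /k/, /ŋ/ cannot be parsed into a legal (C)V syllable (no codas are permitted; onsets are limited to one consonant).
Each unlicensed consonant becomes the onset of a new syllable: /ʃ/ → /ʃa/, /k/ → /ka/, /ŋ/ → /ŋa/.

ʃakaʔoŋa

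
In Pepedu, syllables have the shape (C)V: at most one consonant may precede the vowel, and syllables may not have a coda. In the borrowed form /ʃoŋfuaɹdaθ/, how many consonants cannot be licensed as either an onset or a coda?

The consonants /ŋ/, /ɹ/, /θ/ cannot be parsed into a legal (C)V syllable (no codas are permitted; onsets are limited to one consonant).

3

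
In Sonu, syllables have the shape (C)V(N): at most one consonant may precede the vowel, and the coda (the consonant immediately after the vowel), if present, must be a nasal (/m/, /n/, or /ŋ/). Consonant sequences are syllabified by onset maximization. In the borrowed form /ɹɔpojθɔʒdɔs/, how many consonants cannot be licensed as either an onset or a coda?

3

Syllabifying with onset maximization leaves /j/, /ʒ/, /s/ stranded (only a nasal (/m/, /n/, or /ŋ/) is licensed in coda position; onsets are limited to one consonant).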